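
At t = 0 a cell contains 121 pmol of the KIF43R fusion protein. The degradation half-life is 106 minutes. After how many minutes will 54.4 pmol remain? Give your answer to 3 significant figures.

Fraction remaining = 54.4/121 ≈ 0.44959.
n = log₂(121/54.4) = ln(2.2243)/ln 2 ≈ 1.1533 half-lives.
t = n × t½ = 1.1533 × 106 ≈ 122.25 minutes.

122 minutes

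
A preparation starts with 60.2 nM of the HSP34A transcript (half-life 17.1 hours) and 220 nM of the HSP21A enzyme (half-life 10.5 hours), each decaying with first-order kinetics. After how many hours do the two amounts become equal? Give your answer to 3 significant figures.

Set 60.2·(1/2)^(t/17.1) = 220·(1/2)^(t/10.5).
Taking log₂: log₂(60.2/220) = t·(1/17.1 − 1/10.5).
log₂(0.27364) = -1.8697; 1/17.1 − 1/10.5 = -0.036759.
t = -1.8697 / -0.036759 ≈ 50.863 hours.

50.9 hours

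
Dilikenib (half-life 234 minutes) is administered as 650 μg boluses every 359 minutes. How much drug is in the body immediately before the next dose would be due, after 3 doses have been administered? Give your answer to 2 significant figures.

330 μg

The 3 doses were given 1077, 718, 359 minutes ago.
Total = 650·(1/2)^(1077/234) + 650·(1/2)^(718/234) + 650·(1/2)^(359/234)
      = 26.755 + 77.489 + 224.43 ≈ 328.67 μg.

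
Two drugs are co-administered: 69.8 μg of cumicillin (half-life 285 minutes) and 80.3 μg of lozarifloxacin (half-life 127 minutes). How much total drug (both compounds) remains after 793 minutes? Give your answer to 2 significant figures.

11 μg

cumicillin: 69.8 × (1/2)^(793/285) = 69.8 × (1/2)^2.7825 ≈ 10.145 μg.
lozarifloxacin: 80.3 × (1/2)^(793/127) = 80.3 × (1/2)^6.2441 ≈ 1.0594 μg.
Total = 10.145 + 1.0594 ≈ 11.204 μg.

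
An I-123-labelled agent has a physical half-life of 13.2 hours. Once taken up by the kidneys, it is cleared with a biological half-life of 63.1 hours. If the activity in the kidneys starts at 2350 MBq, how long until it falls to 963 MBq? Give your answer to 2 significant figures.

1/t_eff = 1/t_phys + 1/t_biol = 1/13.2 + 1/63.1 = 0.091605 per hour.
t_eff = 13.2 × 63.1 / (13.2 + 63.1) ≈ 10.916 hours.
n = log₂(2350/963) ≈ 1.2871; t = 1.2871 × 10.916 ≈ 14.05 hours.

14 hours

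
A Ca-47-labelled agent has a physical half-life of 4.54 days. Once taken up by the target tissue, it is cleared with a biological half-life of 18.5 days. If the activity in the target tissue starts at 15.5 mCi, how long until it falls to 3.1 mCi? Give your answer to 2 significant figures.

8.5 days

1/t_eff = 1/t_phys + 1/t_biol = 1/4.54 + 1/18.5 = 0.27432 per day.
t_eff = 4.54 × 18.5 / (4.54 + 18.5) ≈ 3.6454 days.
n = log₂(15.5/3.1) ≈ 2.3219; t = 2.3219 × 3.6454 ≈ 8.4644 days.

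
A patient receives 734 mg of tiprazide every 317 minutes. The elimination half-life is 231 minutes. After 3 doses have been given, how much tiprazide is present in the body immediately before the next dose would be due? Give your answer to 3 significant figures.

The 3 doses were given 951, 634, 317 minutes ago.
Total = 734·(1/2)^(951/231) + 734·(1/2)^(634/231) + 734·(1/2)^(317/231)
      = 42.305 + 109.52 + 283.53 ≈ 435.35 mg.

435 mg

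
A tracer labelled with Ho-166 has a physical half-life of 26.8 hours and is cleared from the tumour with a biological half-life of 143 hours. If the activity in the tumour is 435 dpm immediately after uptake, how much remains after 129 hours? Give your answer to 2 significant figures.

1/t_eff = 1/t_phys + 1/t_biol = 1/26.8 + 1/143 = 0.044306 per hour.
t_eff = 26.8 × 143 / (26.8 + 143) ≈ 22.57 hours.
Remaining = 435 × (1/2)^(129/22.57) = 435 × (1/2)^5.7155 ≈ 8.2783 dpm.

8.3 dpm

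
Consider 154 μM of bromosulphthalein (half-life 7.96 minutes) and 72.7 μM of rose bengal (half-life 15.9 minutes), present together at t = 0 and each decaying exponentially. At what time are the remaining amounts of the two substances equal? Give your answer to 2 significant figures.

Set 154·(1/2)^(t/7.96) = 72.7·(1/2)^(t/15.9).
Taking log₂: log₂(154/72.7) = t·(1/7.96 − 1/15.9).
log₂(2.1183) = 1.0829; 1/7.96 − 1/15.9 = 0.062735.
t = 1.0829 / 0.062735 ≈ 17.262 minutes.

17 minutes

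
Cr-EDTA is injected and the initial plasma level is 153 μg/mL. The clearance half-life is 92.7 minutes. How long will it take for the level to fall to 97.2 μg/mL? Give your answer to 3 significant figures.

60.7 minutes

Fraction remaining = 97.2/153 ≈ 0.63529.
n = log₂(153/97.2) = ln(1.5741)/ln 2 ≈ 0.6545 half-lives.
t = n × t½ = 0.6545 × 92.7 ≈ 60.672 minutes.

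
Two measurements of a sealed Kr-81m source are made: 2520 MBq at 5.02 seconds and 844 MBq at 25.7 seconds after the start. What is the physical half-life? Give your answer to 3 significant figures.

Over Δt = 25.7 − 5.02 = 20.68 seconds, the level fell by a factor of 2520/844 ≈ 2.9858.
n = log₂(2.9858) ≈ 1.5781 half-lives, so t½ = 20.68/1.5781 ≈ 13.104 seconds.

13.1 seconds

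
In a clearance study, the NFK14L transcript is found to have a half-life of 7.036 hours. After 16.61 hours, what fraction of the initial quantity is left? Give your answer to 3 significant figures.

n = 16.61/7.036 ≈ 2.3607 half-lives.
Fraction remaining = (1/2)^2.3607 ≈ 0.19469.

0.195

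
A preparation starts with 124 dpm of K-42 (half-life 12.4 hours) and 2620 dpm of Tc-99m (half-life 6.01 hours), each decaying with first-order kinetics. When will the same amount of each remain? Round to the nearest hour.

Set 124·(1/2)^(t/12.4) = 2620·(1/2)^(t/6.01).
Taking log₂: log₂(124/2620) = t·(1/12.4 − 1/6.01).
log₂(0.047328) = -4.4012; 1/12.4 − 1/6.01 = -0.085744.
t = -4.4012 / -0.085744 ≈ 51.329 hours.

51 hours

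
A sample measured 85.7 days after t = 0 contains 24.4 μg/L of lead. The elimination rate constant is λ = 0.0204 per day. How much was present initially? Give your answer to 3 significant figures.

140 μg/L

t½ = ln 2 / λ = 0.69315 / 0.0204 ≈ 33.978 days.
Number of half-lives elapsed: n = 85.7/33.978 ≈ 2.5222.
A₀ = A × 2^n = 24.4 × 2^2.5222 = 24.4 × 5.7447 ≈ 140.17 μg/L.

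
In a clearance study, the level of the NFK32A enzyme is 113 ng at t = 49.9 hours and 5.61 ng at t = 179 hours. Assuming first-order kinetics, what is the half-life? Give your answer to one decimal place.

29.8 hours

Over Δt = 179 − 49.9 = 129.1 hours, the level fell by a factor of 113/5.61 ≈ 20.143.
n = log₂(20.143) ≈ 4.3322 half-lives, so t½ = 129.1/4.3322 ≈ 29.8 hours.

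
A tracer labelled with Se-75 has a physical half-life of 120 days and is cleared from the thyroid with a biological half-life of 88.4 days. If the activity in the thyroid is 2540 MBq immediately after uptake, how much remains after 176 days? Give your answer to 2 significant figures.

1/t_eff = 1/t_phys + 1/t_biol = 1/120 + 1/88.4 = 0.019646 per day.
t_eff = 120 × 88.4 / (120 + 88.4) ≈ 50.902 days.
Remaining = 2540 × (1/2)^(176/50.902) = 2540 × (1/2)^3.4576 ≈ 231.2 MBq.

230 MBq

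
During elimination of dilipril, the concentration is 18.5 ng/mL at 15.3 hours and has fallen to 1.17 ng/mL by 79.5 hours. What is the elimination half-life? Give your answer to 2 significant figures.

16 hours

Over Δt = 79.5 − 15.3 = 64.2 hours, the level fell by a factor of 18.5/1.17 ≈ 15.812.
n = log₂(15.812) ≈ 3.9829 half-lives, so t½ = 64.2/3.9829 ≈ 16.119 hours.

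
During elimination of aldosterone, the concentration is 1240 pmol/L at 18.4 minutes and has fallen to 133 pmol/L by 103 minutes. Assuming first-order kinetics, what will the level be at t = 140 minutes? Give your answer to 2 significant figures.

50 pmol/L

Over Δt = 103 − 18.4 = 84.6 minutes, the level fell by a factor of 1240/133 ≈ 9.3233.
n = log₂(9.3233) ≈ 3.2208 half-lives, so t½ = 84.6/3.2208 ≈ 26.266 minutes.
From t = 103 to t = 140: 133 × (1/2)^((140−103)/26.266) ≈ 50.097 pmol/L.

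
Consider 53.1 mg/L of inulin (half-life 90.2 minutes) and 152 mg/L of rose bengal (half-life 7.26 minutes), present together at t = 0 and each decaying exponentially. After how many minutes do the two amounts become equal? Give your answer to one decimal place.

Set 53.1·(1/2)^(t/90.2) = 152·(1/2)^(t/7.26).
Taking log₂: log₂(53.1/152) = t·(1/90.2 − 1/7.26).
log₂(0.34934) = -1.5173; 1/90.2 − 1/7.26 = -0.12665.
t = -1.5173 / -0.12665 ≈ 11.98 minutes.

12.0 minutes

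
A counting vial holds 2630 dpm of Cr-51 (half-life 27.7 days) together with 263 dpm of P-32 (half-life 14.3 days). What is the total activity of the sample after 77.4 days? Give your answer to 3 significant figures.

385 dpm

Cr-51: 2630 × (1/2)^(77.4/27.7) = 2630 × (1/2)^2.7942 ≈ 379.15 dpm.
P-32: 263 × (1/2)^(77.4/14.3) = 263 × (1/2)^5.4126 ≈ 6.1745 dpm.
Total = 379.15 + 6.1745 ≈ 385.32 dpm.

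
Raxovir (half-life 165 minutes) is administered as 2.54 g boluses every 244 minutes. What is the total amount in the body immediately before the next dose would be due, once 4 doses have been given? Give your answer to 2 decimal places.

1.40 g

The 4 doses were given 976, 732, 488, 244 minutes ago.
Total = 2.54·(1/2)^(976/165) + 2.54·(1/2)^(732/165) + 2.54·(1/2)^(488/165) + 2.54·(1/2)^(244/165)
      = 0.042092 + 0.11732 + 0.32698 + 0.91133 ≈ 1.3977 g.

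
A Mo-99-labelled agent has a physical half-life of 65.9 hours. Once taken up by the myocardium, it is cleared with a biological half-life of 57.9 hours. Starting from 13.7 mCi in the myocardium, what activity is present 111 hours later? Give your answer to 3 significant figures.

1.13 mCi

1/t_eff = 1/t_phys + 1/t_biol = 1/65.9 + 1/57.9 = 0.032446 per hour.
t_eff = 65.9 × 57.9 / (65.9 + 57.9) ≈ 30.821 hours.
Remaining = 13.7 × (1/2)^(111/30.821) = 13.7 × (1/2)^3.6015 ≈ 1.1287 mCi.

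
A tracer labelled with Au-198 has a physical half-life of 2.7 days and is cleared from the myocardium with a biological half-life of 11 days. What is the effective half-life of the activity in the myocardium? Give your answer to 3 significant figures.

1/t_eff = 1/t_phys + 1/t_biol = 1/2.7 + 1/11 = 0.46128 per day.
t_eff = 2.7 × 11 / (2.7 + 11) ≈ 2.1679 days.

2.17 days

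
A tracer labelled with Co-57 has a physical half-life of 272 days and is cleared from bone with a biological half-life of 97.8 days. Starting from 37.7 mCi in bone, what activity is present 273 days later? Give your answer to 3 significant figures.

1/t_eff = 1/t_phys + 1/t_biol = 1/272 + 1/97.8 = 0.013901 per day.
t_eff = 272 × 97.8 / (272 + 97.8) ≈ 71.935 days.
Remaining = 37.7 × (1/2)^(273/71.935) = 37.7 × (1/2)^3.7951 ≈ 2.7159 mCi.

2.72 mCi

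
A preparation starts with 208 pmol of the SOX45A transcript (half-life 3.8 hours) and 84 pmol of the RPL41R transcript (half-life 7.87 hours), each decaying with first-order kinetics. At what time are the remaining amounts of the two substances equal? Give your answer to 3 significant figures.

9.61 hours

Set 208·(1/2)^(t/3.8) = 84·(1/2)^(t/7.87).
Taking log₂: log₂(208/84) = t·(1/3.8 − 1/7.87).
log₂(2.4762) = 1.3081; 1/3.8 − 1/7.87 = 0.13609.
t = 1.3081 / 0.13609 ≈ 9.612 hours.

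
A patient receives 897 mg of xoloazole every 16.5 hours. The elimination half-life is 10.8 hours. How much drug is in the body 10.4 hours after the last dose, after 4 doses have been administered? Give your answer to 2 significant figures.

690 mg

The 4 doses were given 59.9, 43.4, 26.9, 10.4 hours ago.
Total = 897·(1/2)^(59.9/10.8) + 897·(1/2)^(43.4/10.8) + 897·(1/2)^(26.9/10.8) + 897·(1/2)^(10.4/10.8)
      = 19.195 + 55.347 + 159.59 + 460.16 ≈ 694.3 mg.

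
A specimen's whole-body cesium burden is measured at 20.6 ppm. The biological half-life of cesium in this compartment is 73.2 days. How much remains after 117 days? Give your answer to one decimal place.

6.8 ppm

Number of half-lives: n = 117/73.2 ≈ 1.5984.
Remaining = 20.6 × (1/2)^1.5984 = 20.6 × 0.33025 ≈ 6.8032 ppm.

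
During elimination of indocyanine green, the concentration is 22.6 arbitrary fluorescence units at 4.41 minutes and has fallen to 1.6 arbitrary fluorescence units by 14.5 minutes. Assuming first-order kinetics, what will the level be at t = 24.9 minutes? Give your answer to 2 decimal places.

0.10 arbitrary fluorescence units

Over Δt = 14.5 − 4.41 = 10.09 minutes, the level fell by a factor of 22.6/1.6 ≈ 14.125.
n = log₂(14.125) ≈ 3.8202 half-lives, so t½ = 10.09/3.8202 ≈ 2.6412 minutes.
From t = 14.5 to t = 24.9: 1.6 × (1/2)^((24.9−14.5)/2.6412) ≈ 0.10442 arbitrary fluorescence units.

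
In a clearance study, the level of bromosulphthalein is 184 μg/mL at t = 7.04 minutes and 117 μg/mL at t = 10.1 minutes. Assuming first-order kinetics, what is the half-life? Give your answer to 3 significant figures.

Over Δt = 10.1 − 7.04 = 3.06 minutes, the level fell by a factor of 184/117 ≈ 1.5726.
n = log₂(1.5726) ≈ 0.6532 half-lives, so t½ = 3.06/0.6532 ≈ 4.6846 minutes.

4.68 minutes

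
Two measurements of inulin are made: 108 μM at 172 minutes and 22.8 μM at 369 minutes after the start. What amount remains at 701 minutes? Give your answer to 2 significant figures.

1.7 μM

Over Δt = 369 − 172 = 197 minutes, the level fell by a factor of 108/22.8 ≈ 4.7368.
n = log₂(4.7368) ≈ 2.2439 half-lives, so t½ = 197/2.2439 ≈ 87.793 minutes.
From t = 369 to t = 701: 22.8 × (1/2)^((701−369)/87.793) ≈ 1.6579 μM.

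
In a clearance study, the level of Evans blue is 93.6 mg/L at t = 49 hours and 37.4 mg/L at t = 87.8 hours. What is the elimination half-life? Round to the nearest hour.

Over Δt = 87.8 − 49 = 38.8 hours, the level fell by a factor of 93.6/37.4 ≈ 2.5027.
n = log₂(2.5027) ≈ 1.3235 half-lives, so t½ = 38.8/1.3235 ≈ 29.317 hours.

29 hours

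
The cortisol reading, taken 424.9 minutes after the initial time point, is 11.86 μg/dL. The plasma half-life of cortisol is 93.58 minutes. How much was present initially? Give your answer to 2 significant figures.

Number of half-lives elapsed: n = 424.9/93.58 ≈ 4.5405.
A₀ = A × 2^n = 11.86 × 2^4.5405 = 11.86 × 23.272 ≈ 276 μg/dL.

280 μg/dL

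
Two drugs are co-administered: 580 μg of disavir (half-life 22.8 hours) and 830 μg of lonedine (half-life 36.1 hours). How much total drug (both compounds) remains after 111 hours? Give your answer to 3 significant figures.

disavir: 580 × (1/2)^(111/22.8) = 580 × (1/2)^4.8684 ≈ 19.856 μg.
lonedine: 830 × (1/2)^(111/36.1) = 830 × (1/2)^3.0748 ≈ 98.508 μg.
Total = 19.856 + 98.508 ≈ 118.36 μg.

118 μg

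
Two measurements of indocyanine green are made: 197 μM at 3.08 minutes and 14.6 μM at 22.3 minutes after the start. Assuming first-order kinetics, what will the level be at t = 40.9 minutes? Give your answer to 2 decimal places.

1.18 μM

Over Δt = 22.3 − 3.08 = 19.22 minutes, the level fell by a factor of 197/14.6 ≈ 13.493.
n = log₂(13.493) ≈ 3.7542 half-lives, so t½ = 19.22/3.7542 ≈ 5.1197 minutes.
From t = 22.3 to t = 40.9: 14.6 × (1/2)^((40.9−22.3)/5.1197) ≈ 1.1768 μM.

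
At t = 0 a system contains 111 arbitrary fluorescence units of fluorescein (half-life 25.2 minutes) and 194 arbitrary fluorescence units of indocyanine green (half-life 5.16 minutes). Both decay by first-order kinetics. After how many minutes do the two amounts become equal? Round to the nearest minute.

Set 111·(1/2)^(t/25.2) = 194·(1/2)^(t/5.16).
Taking log₂: log₂(111/194) = t·(1/25.2 − 1/5.16).
log₂(0.57216) = -0.8055; 1/25.2 − 1/5.16 = -0.15412.
t = -0.8055 / -0.15412 ≈ 5.2266 minutes.

5 minutes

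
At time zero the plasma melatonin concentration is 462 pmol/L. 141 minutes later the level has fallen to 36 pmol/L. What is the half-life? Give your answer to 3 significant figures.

38.3 minutes

A/A₀ = 36/462 ≈ 0.077922.
n = log₂(12.833) ≈ 3.6818 half-lives elapsed in 141 minutes.
t½ = 141/3.6818 ≈ 38.296 minutes.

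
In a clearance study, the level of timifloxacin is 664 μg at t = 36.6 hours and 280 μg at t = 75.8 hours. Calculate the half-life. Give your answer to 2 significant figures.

31 hours

Over Δt = 75.8 − 36.6 = 39.2 hours, the level fell by a factor of 664/280 ≈ 2.3714.
n = log₂(2.3714) ≈ 1.2458 half-lives, so t½ = 39.2/1.2458 ≈ 31.467 hours.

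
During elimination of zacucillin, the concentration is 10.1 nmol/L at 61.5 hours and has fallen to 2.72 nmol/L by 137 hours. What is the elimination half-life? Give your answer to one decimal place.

39.9 hours

Over Δt = 137 − 61.5 = 75.5 hours, the level fell by a factor of 10.1/2.72 ≈ 3.7132.
n = log₂(3.7132) ≈ 1.8927 half-lives, so t½ = 75.5/1.8927 ≈ 39.891 hours.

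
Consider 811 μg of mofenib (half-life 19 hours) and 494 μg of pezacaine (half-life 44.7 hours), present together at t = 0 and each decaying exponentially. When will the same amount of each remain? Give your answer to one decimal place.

Set 811·(1/2)^(t/19) = 494·(1/2)^(t/44.7).
Taking log₂: log₂(811/494) = t·(1/19 − 1/44.7).
log₂(1.6417) = 0.71519; 1/19 − 1/44.7 = 0.03026.
t = 0.71519 / 0.03026 ≈ 23.635 hours.

23.6 hours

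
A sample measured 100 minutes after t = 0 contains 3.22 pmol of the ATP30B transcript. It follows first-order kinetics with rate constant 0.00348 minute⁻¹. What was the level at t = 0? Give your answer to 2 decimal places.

t½ = ln 2 / λ = 0.69315 / 0.00348 ≈ 199.18 minutes.
Number of half-lives elapsed: n = 100/199.18 ≈ 0.50206.
A₀ = A × 2^n = 3.22 × 2^0.50206 = 3.22 × 1.4162 ≈ 4.5603 pmol.

4.56 pmol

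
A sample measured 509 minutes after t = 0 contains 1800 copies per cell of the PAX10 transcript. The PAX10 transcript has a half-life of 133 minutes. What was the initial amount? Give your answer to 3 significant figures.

25500 copies per cell

Number of half-lives elapsed: n = 509/133 ≈ 3.8271.
A₀ = A × 2^n = 1800 × 2^3.8271 = 1800 × 14.193 ≈ 25547 copies per cell.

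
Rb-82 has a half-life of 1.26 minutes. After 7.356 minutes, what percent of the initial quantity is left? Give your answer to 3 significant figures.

n = 7.356/1.26 ≈ 5.8381 half-lives.
Fraction remaining = (1/2)^5.8381 ≈ 0.017481, i.e. 1.7481%.

1.75%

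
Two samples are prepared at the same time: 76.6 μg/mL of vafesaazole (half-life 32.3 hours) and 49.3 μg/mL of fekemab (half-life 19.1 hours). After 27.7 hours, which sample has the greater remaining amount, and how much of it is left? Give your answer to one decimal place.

vafesaazole: 76.6 × (1/2)^0.85759 ≈ 42.274 μg/mL.
fekemab: 49.3 × (1/2)^1.4503 ≈ 18.042 μg/mL.
Vafesaazole has more remaining, at ≈ 42.274 μg/mL.

vafesaazole, 42.3 μg/mL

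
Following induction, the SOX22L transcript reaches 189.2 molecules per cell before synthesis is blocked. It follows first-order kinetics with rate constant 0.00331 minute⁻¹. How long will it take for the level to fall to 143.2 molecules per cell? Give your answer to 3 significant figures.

84.2 minutes

t½ = ln 2 / λ = 0.69315 / 0.00331 ≈ 209.41 minutes.
Fraction remaining = 143.2/189.2 ≈ 0.75687.
n = log₂(189.2/143.2) = ln(1.3212)/ln 2 ≈ 0.40188 half-lives.
t = n × t½ = 0.40188 × 209.41 ≈ 84.158 minutes.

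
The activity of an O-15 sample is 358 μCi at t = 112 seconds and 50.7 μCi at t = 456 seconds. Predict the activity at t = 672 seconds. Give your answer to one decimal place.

14.9 μCi

Over Δt = 456 − 112 = 344 seconds, the level fell by a factor of 358/50.7 ≈ 7.0611.
n = log₂(7.0611) ≈ 2.8199 half-lives, so t½ = 344/2.8199 ≈ 121.99 seconds.
From t = 456 to t = 672: 50.7 × (1/2)^((672−456)/121.99) ≈ 14.859 μCi.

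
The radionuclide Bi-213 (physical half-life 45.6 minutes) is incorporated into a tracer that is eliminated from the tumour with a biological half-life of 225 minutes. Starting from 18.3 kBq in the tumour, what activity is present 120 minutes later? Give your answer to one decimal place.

1/t_eff = 1/t_phys + 1/t_biol = 1/45.6 + 1/225 = 0.026374 per minute.
t_eff = 45.6 × 225 / (45.6 + 225) ≈ 37.916 minutes.
Remaining = 18.3 × (1/2)^(120/37.916) = 18.3 × (1/2)^3.1649 ≈ 2.0404 kBq.

2.0 kBq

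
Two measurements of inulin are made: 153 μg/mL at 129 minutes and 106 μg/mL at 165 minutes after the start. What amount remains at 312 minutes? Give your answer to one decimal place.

23.7 μg/mL

Over Δt = 165 − 129 = 36 minutes, the level fell by a factor of 153/106 ≈ 1.4434.
n = log₂(1.4434) ≈ 0.52947 half-lives, so t½ = 36/0.52947 ≈ 67.993 minutes.
From t = 165 to t = 312: 106 × (1/2)^((312−165)/67.993) ≈ 23.685 μg/mL.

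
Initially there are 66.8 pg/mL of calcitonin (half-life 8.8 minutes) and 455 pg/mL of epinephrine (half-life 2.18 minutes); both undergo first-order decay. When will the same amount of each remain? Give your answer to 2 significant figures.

8.0 minutes

Set 66.8·(1/2)^(t/8.8) = 455·(1/2)^(t/2.18).
Taking log₂: log₂(66.8/455) = t·(1/8.8 − 1/2.18).
log₂(0.14681) = -2.7679; 1/8.8 − 1/2.18 = -0.34508.
t = -2.7679 / -0.34508 ≈ 8.0212 minutes.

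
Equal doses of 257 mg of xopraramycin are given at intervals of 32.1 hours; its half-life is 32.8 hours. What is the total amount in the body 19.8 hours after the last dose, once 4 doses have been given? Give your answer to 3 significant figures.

The 4 doses were given 116.1, 84, 51.9, 19.8 hours ago.
Total = 257·(1/2)^(116.1/32.8) + 257·(1/2)^(84/32.8) + 257·(1/2)^(51.9/32.8) + 257·(1/2)^(19.8/32.8)
      = 22.1 + 43.551 + 85.824 + 169.13 ≈ 320.6 mg.

321 mg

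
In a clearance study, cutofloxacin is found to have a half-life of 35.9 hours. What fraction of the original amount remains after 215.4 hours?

0.015625

n = 215.4/35.9 ≈ 6 half-lives.
Fraction remaining = (1/2)^6 ≈ 0.015625.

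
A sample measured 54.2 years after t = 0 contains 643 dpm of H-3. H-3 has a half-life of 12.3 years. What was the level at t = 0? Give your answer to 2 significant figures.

14000 dpm

Number of half-lives elapsed: n = 54.2/12.3 ≈ 4.4065.
A₀ = A × 2^n = 643 × 2^4.4065 = 643 × 21.208 ≈ 13636 dpm.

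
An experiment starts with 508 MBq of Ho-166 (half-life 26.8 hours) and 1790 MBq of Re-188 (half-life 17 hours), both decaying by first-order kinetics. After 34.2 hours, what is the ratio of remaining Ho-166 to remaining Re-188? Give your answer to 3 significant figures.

Ho-166: 508 × (1/2)^(34.2/26.8) = 508 × (1/2)^1.2761 ≈ 209.76 MBq.
Re-188: 1790 × (1/2)^(34.2/17) = 1790 × (1/2)^2.0118 ≈ 443.87 MBq.
Ratio ≈ 209.76 / 443.87 ≈ 0.47257.

0.473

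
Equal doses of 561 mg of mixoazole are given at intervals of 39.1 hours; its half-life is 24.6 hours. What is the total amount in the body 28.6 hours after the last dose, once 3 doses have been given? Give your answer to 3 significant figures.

362 mg

The 3 doses were given 106.8, 67.7, 28.6 hours ago.
Total = 561·(1/2)^(106.8/24.6) + 561·(1/2)^(67.7/24.6) + 561·(1/2)^(28.6/24.6)
      = 27.673 + 83.276 + 250.6 ≈ 361.55 mg.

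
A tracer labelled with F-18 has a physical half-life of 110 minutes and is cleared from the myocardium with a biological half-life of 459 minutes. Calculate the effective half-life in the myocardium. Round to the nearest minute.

89 minutes

1/t_eff = 1/t_phys + 1/t_biol = 1/110 + 1/459 = 0.01127 per minute.
t_eff = 110 × 459 / (110 + 459) ≈ 88.735 minutes.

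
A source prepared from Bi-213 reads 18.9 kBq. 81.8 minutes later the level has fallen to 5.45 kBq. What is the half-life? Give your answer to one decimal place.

A/A₀ = 5.45/18.9 ≈ 0.28836.
n = log₂(3.4679) ≈ 1.7941 half-lives elapsed in 81.8 minutes.
t½ = 81.8/1.7941 ≈ 45.595 minutes.

45.6 minutes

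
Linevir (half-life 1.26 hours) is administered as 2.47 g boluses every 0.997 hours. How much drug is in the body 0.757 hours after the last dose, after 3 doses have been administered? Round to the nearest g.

3 g

The 3 doses were given 2.751, 1.754, 0.757 hours ago.
Total = 2.47·(1/2)^(2.751/1.26) + 2.47·(1/2)^(1.754/1.26) + 2.47·(1/2)^(0.757/1.26)
      = 0.54381 + 0.94112 + 1.6287 ≈ 3.1136 g.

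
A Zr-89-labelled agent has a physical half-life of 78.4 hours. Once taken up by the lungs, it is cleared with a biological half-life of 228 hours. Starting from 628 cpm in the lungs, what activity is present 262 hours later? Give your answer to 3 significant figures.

1/t_eff = 1/t_phys + 1/t_biol = 1/78.4 + 1/228 = 0.017141 per hour.
t_eff = 78.4 × 228 / (78.4 + 228) ≈ 58.339 hours.
Remaining = 628 × (1/2)^(262/58.339) = 628 × (1/2)^4.491 ≈ 27.928 cpm.

27.9 cpm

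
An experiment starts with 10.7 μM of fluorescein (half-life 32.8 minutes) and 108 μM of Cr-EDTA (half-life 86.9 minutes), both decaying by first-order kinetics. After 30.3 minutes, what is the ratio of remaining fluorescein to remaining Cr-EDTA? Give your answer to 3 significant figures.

fluorescein: 10.7 × (1/2)^(30.3/32.8) = 10.7 × (1/2)^0.92378 ≈ 5.6402 μM.
Cr-EDTA: 108 × (1/2)^(30.3/86.9) = 108 × (1/2)^0.34868 ≈ 84.813 μM.
Ratio ≈ 5.6402 / 84.813 ≈ 0.066502.

0.0665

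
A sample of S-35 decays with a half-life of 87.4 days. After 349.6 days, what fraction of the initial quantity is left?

n = 349.6/87.4 ≈ 4 half-lives.
Fraction remaining = (1/2)^4 ≈ 0.0625.

0.0625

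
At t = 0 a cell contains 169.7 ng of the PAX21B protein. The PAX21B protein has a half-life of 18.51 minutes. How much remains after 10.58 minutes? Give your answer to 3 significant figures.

Number of half-lives: n = 10.58/18.51 ≈ 0.57158.
Remaining = 169.7 × (1/2)^0.57158 = 169.7 × 0.67288 ≈ 114.19 ng.

114 ng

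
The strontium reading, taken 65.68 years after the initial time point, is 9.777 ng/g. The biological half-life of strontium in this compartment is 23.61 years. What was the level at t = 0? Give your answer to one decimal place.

Number of half-lives elapsed: n = 65.68/23.61 ≈ 2.7819.
A₀ = A × 2^n = 9.777 × 2^2.7819 = 9.777 × 6.8774 ≈ 67.241 ng/g.

67.2 ng/g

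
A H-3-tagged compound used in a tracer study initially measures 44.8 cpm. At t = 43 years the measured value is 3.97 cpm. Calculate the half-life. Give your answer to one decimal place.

A/A₀ = 3.97/44.8 ≈ 0.088616.
n = log₂(11.285) ≈ 3.4963 half-lives elapsed in 43 years.
t½ = 43/3.4963 ≈ 12.299 years.

12.3 years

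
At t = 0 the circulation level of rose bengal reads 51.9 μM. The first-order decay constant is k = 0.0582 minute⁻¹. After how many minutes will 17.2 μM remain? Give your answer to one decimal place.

t½ = ln 2 / k = 0.69315 / 0.0582 ≈ 11.91 minutes.
Fraction remaining = 17.2/51.9 ≈ 0.33141.
n = log₂(51.9/17.2) = ln(3.0174)/ln 2 ≈ 1.5933 half-lives.
t = n × t½ = 1.5933 × 11.91 ≈ 18.976 minutes.

19.0 minutes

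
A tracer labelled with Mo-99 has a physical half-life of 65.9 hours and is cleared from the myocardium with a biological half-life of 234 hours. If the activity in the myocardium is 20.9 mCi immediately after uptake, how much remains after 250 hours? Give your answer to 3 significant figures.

1/t_eff = 1/t_phys + 1/t_biol = 1/65.9 + 1/234 = 0.019448 per hour.
t_eff = 65.9 × 234 / (65.9 + 234) ≈ 51.419 hours.
Remaining = 20.9 × (1/2)^(250/51.419) = 20.9 × (1/2)^4.862 ≈ 0.71868 mCi.

0.719 mCi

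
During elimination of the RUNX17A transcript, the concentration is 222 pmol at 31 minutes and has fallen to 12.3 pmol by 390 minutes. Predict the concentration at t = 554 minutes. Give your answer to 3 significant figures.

3.28 pmol

Over Δt = 390 − 31 = 359 minutes, the level fell by a factor of 222/12.3 ≈ 18.049.
n = log₂(18.049) ≈ 4.1738 half-lives, so t½ = 359/4.1738 ≈ 86.012 minutes.
From t = 390 to t = 554: 12.3 × (1/2)^((554−390)/86.012) ≈ 3.2804 pmol.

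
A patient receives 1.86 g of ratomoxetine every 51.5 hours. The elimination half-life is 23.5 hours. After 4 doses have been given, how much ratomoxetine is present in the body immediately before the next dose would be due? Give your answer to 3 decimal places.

0.520 g

The 4 doses were given 206, 154.5, 103, 51.5 hours ago.
Total = 1.86·(1/2)^(206/23.5) + 1.86·(1/2)^(154.5/23.5) + 1.86·(1/2)^(103/23.5) + 1.86·(1/2)^(51.5/23.5)
      = 0.0042726 + 0.019516 + 0.089147 + 0.4072 ≈ 0.52014 g.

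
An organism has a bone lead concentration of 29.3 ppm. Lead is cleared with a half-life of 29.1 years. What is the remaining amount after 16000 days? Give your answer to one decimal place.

Convert the elapsed time: 16000 days = 43.8356 years.
Number of half-lives: n = 43.8356/29.1 ≈ 1.5064.
Remaining = 29.3 × (1/2)^1.5064 = 29.3 × 0.35199 ≈ 10.313 ppm.

10.3 ppm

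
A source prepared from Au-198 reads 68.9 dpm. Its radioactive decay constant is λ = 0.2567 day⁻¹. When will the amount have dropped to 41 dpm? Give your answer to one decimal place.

2.0 days

t½ = ln 2 / λ = 0.69315 / 0.2567 ≈ 2.7002 days.
Fraction remaining = 41/68.9 ≈ 0.59507.
n = log₂(68.9/41) = ln(1.6805)/ln 2 ≈ 0.74888 half-lives.
t = n × t½ = 0.74888 × 2.7002 ≈ 2.0221 days.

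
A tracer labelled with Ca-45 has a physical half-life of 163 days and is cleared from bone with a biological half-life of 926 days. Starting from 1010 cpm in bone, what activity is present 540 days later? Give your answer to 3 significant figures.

1/t_eff = 1/t_phys + 1/t_biol = 1/163 + 1/926 = 0.0072149 per day.
t_eff = 163 × 926 / (163 + 926) ≈ 138.6 days.
Remaining = 1010 × (1/2)^(540/138.6) = 1010 × (1/2)^3.896 ≈ 67.842 cpm.

67.8 cpm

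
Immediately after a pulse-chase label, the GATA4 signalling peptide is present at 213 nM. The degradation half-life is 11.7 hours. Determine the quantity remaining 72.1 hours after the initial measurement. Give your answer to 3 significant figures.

2.97 nM

Number of half-lives: n = 72.1/11.7 ≈ 6.1624.
Remaining = 213 × (1/2)^6.1624 = 213 × 0.013962 ≈ 2.9738 nM.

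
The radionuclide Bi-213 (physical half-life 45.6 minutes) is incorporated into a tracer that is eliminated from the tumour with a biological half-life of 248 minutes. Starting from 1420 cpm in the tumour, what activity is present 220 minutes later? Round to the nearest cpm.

27 cpm

1/t_eff = 1/t_phys + 1/t_biol = 1/45.6 + 1/248 = 0.025962 per minute.
t_eff = 45.6 × 248 / (45.6 + 248) ≈ 38.518 minutes.
Remaining = 1420 × (1/2)^(220/38.518) = 1420 × (1/2)^5.7117 ≈ 27.096 cpm.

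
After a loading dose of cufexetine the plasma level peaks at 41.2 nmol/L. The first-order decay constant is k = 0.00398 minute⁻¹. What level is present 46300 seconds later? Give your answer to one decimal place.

t½ = ln 2 / k = 0.69315 / 0.00398 ≈ 174.16 minutes.
Convert the elapsed time: 46300 seconds = 771.667 minutes.
Number of half-lives: n = 771.667/174.16 ≈ 4.4309.
Remaining = 41.2 × (1/2)^4.4309 = 41.2 × 0.046364 ≈ 1.9102 nmol/L.

1.9 nmol/L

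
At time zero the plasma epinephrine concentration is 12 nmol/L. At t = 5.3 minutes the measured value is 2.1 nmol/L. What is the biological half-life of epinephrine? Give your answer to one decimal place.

2.1 minutes

A/A₀ = 2.1/12 ≈ 0.175.
n = log₂(5.7143) ≈ 2.5146 half-lives elapsed in 5.3 minutes.
t½ = 5.3/2.5146 ≈ 2.1077 minutes.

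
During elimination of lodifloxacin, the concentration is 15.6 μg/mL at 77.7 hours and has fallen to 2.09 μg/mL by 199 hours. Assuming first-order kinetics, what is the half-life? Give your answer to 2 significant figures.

Over Δt = 199 − 77.7 = 121.3 hours, the level fell by a factor of 15.6/2.09 ≈ 7.4641.
n = log₂(7.4641) ≈ 2.9 half-lives, so t½ = 121.3/2.9 ≈ 41.828 hours.

42 hours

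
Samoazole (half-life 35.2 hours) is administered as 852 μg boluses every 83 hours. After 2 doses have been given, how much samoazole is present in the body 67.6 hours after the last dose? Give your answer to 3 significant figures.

269 μg

The 2 doses were given 150.6, 67.6 hours ago.
Total = 852·(1/2)^(150.6/35.2) + 852·(1/2)^(67.6/35.2)
      = 43.905 + 225.07 ≈ 268.98 μg.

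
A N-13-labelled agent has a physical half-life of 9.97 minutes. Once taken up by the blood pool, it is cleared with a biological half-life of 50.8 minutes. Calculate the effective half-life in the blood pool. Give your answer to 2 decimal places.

8.33 minutes

1/t_eff = 1/t_phys + 1/t_biol = 1/9.97 + 1/50.8 = 0.11999 per minute.
t_eff = 9.97 × 50.8 / (9.97 + 50.8) ≈ 8.3343 minutes.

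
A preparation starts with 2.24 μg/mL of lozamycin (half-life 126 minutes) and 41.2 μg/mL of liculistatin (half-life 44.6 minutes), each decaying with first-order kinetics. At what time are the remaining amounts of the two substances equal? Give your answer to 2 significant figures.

Set 2.24·(1/2)^(t/126) = 41.2·(1/2)^(t/44.6).
Taking log₂: log₂(2.24/41.2) = t·(1/126 − 1/44.6).
log₂(0.054369) = -4.2011; 1/126 − 1/44.6 = -0.014485.
t = -4.2011 / -0.014485 ≈ 290.03 minutes.

290 minutes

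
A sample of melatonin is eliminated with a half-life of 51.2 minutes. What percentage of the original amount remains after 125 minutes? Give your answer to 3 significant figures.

18.4%

n = 125/51.2 ≈ 2.4414 half-lives.
Fraction remaining = (1/2)^2.4414 ≈ 0.1841, i.e. 18.41%.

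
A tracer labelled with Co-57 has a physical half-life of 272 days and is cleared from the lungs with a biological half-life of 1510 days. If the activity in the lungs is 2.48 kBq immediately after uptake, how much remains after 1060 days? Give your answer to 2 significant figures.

0.10 kBq

1/t_eff = 1/t_phys + 1/t_biol = 1/272 + 1/1510 = 0.0043387 per day.
t_eff = 272 × 1510 / (272 + 1510) ≈ 230.48 days.
Remaining = 2.48 × (1/2)^(1060/230.48) = 2.48 × (1/2)^4.599 ≈ 0.10233 kBq.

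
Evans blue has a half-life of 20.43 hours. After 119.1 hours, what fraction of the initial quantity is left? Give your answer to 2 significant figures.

0.018

n = 119.1/20.43 ≈ 5.8297 half-lives.
Fraction remaining = (1/2)^5.8297 ≈ 0.017583.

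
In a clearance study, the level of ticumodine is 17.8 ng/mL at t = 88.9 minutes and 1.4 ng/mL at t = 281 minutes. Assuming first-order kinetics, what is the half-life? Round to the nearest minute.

Over Δt = 281 − 88.9 = 192.1 minutes, the level fell by a factor of 17.8/1.4 ≈ 12.714.
n = log₂(12.714) ≈ 3.6684 half-lives, so t½ = 192.1/3.6684 ≈ 52.366 minutes.

52 minutes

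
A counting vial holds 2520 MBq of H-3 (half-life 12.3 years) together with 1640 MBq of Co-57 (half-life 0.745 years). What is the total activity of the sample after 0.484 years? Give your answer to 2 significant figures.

H-3: 2520 × (1/2)^(0.484/12.3) = 2520 × (1/2)^0.03935 ≈ 2452.2 MBq.
Co-57: 1640 × (1/2)^(0.484/0.745) = 1640 × (1/2)^0.64966 ≈ 1045.4 MBq.
Total = 2452.2 + 1045.4 ≈ 3497.6 MBq.

3500 MBq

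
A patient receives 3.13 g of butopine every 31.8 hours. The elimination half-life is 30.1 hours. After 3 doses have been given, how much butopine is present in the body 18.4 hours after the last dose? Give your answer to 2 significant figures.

The 3 doses were given 82, 50.2, 18.4 hours ago.
Total = 3.13·(1/2)^(82/30.1) + 3.13·(1/2)^(50.2/30.1) + 3.13·(1/2)^(18.4/30.1)
      = 0.47366 + 0.98513 + 2.0489 ≈ 3.5077 g.

3.5 g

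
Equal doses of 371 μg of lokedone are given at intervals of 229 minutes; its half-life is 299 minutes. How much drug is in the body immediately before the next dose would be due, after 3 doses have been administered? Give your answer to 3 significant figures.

The 3 doses were given 687, 458, 229 minutes ago.
Total = 371·(1/2)^(687/299) + 371·(1/2)^(458/299) + 371·(1/2)^(229/299)
      = 75.459 + 128.31 + 218.18 ≈ 421.95 μg.

422 μg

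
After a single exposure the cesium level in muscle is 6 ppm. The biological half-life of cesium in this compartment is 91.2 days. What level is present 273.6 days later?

0.75 ppm

Elapsed time is 3 half-lives (273.6/91.2).
Each half-life halves the amount: 6 × (1/2)^3 = 6/8 = 0.75 ppm.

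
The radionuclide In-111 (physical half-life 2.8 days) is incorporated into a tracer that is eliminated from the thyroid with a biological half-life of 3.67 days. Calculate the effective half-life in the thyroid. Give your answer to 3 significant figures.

1.59 days

1/t_eff = 1/t_phys + 1/t_biol = 1/2.8 + 1/3.67 = 0.62962 per day.
t_eff = 2.8 × 3.67 / (2.8 + 3.67) ≈ 1.5883 days.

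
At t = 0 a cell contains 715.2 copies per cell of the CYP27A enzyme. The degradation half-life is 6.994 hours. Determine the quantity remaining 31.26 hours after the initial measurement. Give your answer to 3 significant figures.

Number of half-lives: n = 31.26/6.994 ≈ 4.4695.
Remaining = 715.2 × (1/2)^4.4695 = 715.2 × 0.045137 ≈ 32.282 copies per cell.

32.3 copies per cell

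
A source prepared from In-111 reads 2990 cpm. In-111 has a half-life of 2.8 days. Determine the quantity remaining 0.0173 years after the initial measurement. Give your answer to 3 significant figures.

626 cpm

Convert the elapsed time: 0.0173 years = 6.3145 days.
Number of half-lives: n = 6.3145/2.8 ≈ 2.2552.
Remaining = 2990 × (1/2)^2.2552 = 2990 × 0.20947 ≈ 626.32 cpm.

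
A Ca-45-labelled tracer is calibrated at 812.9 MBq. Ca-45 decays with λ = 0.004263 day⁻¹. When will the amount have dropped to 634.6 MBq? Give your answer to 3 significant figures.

t½ = ln 2 / λ = 0.69315 / 0.004263 ≈ 162.6 days.
Fraction remaining = 634.6/812.9 ≈ 0.78066.
n = log₂(812.9/634.6) = ln(1.281)/ln 2 ≈ 0.35723 half-lives.
t = n × t½ = 0.35723 × 162.6 ≈ 58.084 days.

58.1 days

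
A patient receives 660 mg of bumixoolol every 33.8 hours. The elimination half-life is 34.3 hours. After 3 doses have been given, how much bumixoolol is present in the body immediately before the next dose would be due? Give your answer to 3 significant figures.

The 3 doses were given 101.4, 67.6, 33.8 hours ago.
Total = 660·(1/2)^(101.4/34.3) + 660·(1/2)^(67.6/34.3) + 660·(1/2)^(33.8/34.3)
      = 85.039 + 168.37 + 333.35 ≈ 586.76 mg.

587 mg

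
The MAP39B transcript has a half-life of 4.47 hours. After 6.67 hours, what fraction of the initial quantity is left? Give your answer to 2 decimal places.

0.36

n = 6.67/4.47 ≈ 1.4922 half-lives.
Fraction remaining = (1/2)^1.4922 ≈ 0.35548.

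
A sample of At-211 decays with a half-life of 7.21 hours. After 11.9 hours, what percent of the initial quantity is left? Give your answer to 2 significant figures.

32%

n = 11.9/7.21 ≈ 1.6505 half-lives.
Fraction remaining = (1/2)^1.6505 ≈ 0.31853, i.e. 31.853%.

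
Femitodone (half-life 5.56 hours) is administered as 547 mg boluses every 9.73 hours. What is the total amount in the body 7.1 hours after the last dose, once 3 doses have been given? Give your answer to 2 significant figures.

310 mg

The 3 doses were given 26.56, 16.83, 7.1 hours ago.
Total = 547·(1/2)^(26.56/5.56) + 547·(1/2)^(16.83/5.56) + 547·(1/2)^(7.1/5.56)
      = 19.951 + 67.108 + 225.72 ≈ 312.78 mg.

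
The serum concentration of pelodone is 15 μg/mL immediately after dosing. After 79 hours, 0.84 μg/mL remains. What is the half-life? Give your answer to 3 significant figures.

A/A₀ = 0.84/15 ≈ 0.056.
n = log₂(17.857) ≈ 4.1584 half-lives elapsed in 79 hours.
t½ = 79/4.1584 ≈ 18.998 hours.

19.0 hours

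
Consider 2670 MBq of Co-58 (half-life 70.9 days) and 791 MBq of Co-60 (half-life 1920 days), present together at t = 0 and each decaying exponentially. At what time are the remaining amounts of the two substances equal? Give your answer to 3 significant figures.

129 days

Set 2670·(1/2)^(t/70.9) = 791·(1/2)^(t/1920).
Taking log₂: log₂(2670/791) = t·(1/70.9 − 1/1920).
log₂(3.3755) = 1.7551; 1/70.9 − 1/1920 = 0.013584.
t = 1.7551 / 0.013584 ≈ 129.21 days.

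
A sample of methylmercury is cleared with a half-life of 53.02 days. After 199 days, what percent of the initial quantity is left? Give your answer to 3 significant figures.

n = 199/53.02 ≈ 3.7533 half-lives.
Fraction remaining = (1/2)^3.7533 ≈ 0.074156, i.e. 7.4156%.

7.42%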